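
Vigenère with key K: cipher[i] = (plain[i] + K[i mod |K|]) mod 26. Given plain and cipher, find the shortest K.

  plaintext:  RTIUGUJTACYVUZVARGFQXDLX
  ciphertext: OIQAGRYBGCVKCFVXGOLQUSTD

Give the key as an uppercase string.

XPIGA

  i= 0: O-R = 23 → X
  i= 1: I-T = 15 → P
  i= 2: Q-I =  8 → I
  i= 3: A-U =  6 → G
  i= 4: G-G =  0 → A
  i= 5: R-U = 23 → X
  i= 6: Y-J = 15 → P
  i= 7: B-T =  8 → I
  i= 8: G-A =  6 → G
  i= 9: C-C =  0 → A
  i=10: V-Y = 23 → X
  i=11: K-V = 15 → P
  i=12: C-U =  8 → I
  i=13: F-Z =  6 → G
  i=14: V-V =  0 → A
  i=15: X-A = 23 → X
  i=16: G-R = 15 → P
  i=17: O-G =  8 → I
  i=18: L-F =  6 → G
  i=19: Q-Q =  0 → A
  i=20: U-X = 23 → X
  i=21: S-D = 15 → P
  i=22: T-L =  8 → I
  i=23: D-X =  6 → G
  shifts repeat with period 5: XPIGA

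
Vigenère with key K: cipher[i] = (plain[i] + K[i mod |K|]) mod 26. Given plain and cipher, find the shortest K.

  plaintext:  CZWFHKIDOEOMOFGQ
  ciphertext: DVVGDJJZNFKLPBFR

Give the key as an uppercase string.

BWZ

  i= 0: D-C =  1 → B
  i= 1: V-Z = 22 → W
  i= 2: V-W = 25 → Z
  i= 3: G-F =  1 → B
  i= 4: D-H = 22 → W
  i= 5: J-K = 25 → Z
  i= 6: J-I =  1 → B
  i= 7: Z-D = 22 → W
  i= 8: N-O = 25 → Z
  i= 9: F-E =  1 → B
  i=10: K-O = 22 → W
  i=11: L-M = 25 → Z
  i=12: P-O =  1 → B
  i=13: B-F = 22 → W
  i=14: F-G = 25 → Z
  i=15: R-Q =  1 → B
  shifts repeat with period 3: BWZ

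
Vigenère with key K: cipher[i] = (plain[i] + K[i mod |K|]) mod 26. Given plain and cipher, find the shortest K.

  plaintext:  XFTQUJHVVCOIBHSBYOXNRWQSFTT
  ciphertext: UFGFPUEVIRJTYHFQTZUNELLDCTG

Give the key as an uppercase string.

  i= 0: U-X = 23 → X
  i= 1: F-F =  0 → A
  i= 2: G-T = 13 → N
  i= 3: F-Q = 15 → P
  i= 4: P-U = 21 → V
  i= 5: U-J = 11 → L
  i= 6: E-H = 23 → X
  i= 7: V-V =  0 → A
  i= 8: I-V = 13 → N
  i= 9: R-C = 15 → P
  i=10: J-O = 21 → V
  i=11: T-I = 11 → L
  i=12: Y-B = 23 → X
  i=13: H-H =  0 → A
  i=14: F-S = 13 → N
  i=15: Q-B = 15 → P
  i=16: T-Y = 21 → V
  i=17: Z-O = 11 → L
  i=18: U-X = 23 → X
  i=19: N-N =  0 → A
  i=20: E-R = 13 → N
  i=21: L-W = 15 → P
  i=22: L-Q = 21 → V
  i=23: D-S = 11 → L
  i=24: C-F = 23 → X
  i=25: T-T =  0 → A
  i=26: G-T = 13 → N
  shifts repeat with period 6: XANPVL

XANPVL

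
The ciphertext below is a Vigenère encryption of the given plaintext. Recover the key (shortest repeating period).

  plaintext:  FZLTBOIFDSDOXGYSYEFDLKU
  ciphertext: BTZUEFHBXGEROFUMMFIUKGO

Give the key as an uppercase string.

  i= 0: B-F = 22 → W
  i= 1: T-Z = 20 → U
  i= 2: Z-L = 14 → O
  i= 3: U-T =  1 → B
  i= 4: E-B =  3 → D
  i= 5: F-O = 17 → R
  i= 6: H-I = 25 → Z
  i= 7: B-F = 22 → W
  i= 8: X-D = 20 → U
  i= 9: G-S = 14 → O
  i=10: E-D =  1 → B
  i=11: R-O =  3 → D
  i=12: O-X = 17 → R
  i=13: F-G = 25 → Z
  i=14: U-Y = 22 → W
  i=15: M-S = 20 → U
  i=16: M-Y = 14 → O
  i=17: F-E =  1 → B
  i=18: I-F =  3 → D
  i=19: U-D = 17 → R
  i=20: K-L = 25 → Z
  i=21: G-K = 22 → W
  i=22: O-U = 20 → U
  shifts repeat with period 7: WUOBDRZ

WUOBDRZ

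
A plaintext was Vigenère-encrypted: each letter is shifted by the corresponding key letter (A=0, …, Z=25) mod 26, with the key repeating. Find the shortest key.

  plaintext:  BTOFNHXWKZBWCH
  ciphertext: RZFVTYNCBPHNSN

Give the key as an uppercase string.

  i= 0: R-B = 16 → Q
  i= 1: Z-T =  6 → G
  i= 2: F-O = 17 → R
  i= 3: V-F = 16 → Q
  i= 4: T-N =  6 → G
  i= 5: Y-H = 17 → R
  i= 6: N-X = 16 → Q
  i= 7: C-W =  6 → G
  i= 8: B-K = 17 → R
  i= 9: P-Z = 16 → Q
  i=10: H-B =  6 → G
  i=11: N-W = 17 → R
  i=12: S-C = 16 → Q
  i=13: N-H =  6 → G
  shifts repeat with period 3: QGR

QGR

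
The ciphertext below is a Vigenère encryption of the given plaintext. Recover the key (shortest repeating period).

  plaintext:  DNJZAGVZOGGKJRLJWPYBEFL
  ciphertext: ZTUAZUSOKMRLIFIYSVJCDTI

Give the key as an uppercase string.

  i= 0: Z-D = 22 → W
  i= 1: T-N =  6 → G
  i= 2: U-J = 11 → L
  i= 3: A-Z =  1 → B
  i= 4: Z-A = 25 → Z
  i= 5: U-G = 14 → O
  i= 6: S-V = 23 → X
  i= 7: O-Z = 15 → P
  i= 8: K-O = 22 → W
  i= 9: M-G =  6 → G
  i=10: R-G = 11 → L
  i=11: L-K =  1 → B
  i=12: I-J = 25 → Z
  i=13: F-R = 14 → O
  i=14: I-L = 23 → X
  i=15: Y-J = 15 → P
  i=16: S-W = 22 → W
  i=17: V-P =  6 → G
  i=18: J-Y = 11 → L
  i=19: C-B =  1 → B
  i=20: D-E = 25 → Z
  i=21: T-F = 14 → O
  i=22: I-L = 23 → X
  shifts repeat with period 8: WGLBZOXP

WGLBZOXP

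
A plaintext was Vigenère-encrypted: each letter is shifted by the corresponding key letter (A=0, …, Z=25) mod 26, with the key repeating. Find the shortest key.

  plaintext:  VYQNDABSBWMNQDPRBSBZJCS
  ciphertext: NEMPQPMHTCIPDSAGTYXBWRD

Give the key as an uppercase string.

SGWCNPLP

  i= 0: N-V = 18 → S
  i= 1: E-Y =  6 → G
  i= 2: M-Q = 22 → W
  i= 3: P-N =  2 → C
  i= 4: Q-D = 13 → N
  i= 5: P-A = 15 → P
  i= 6: M-B = 11 → L
  i= 7: H-S = 15 → P
  i= 8: T-B = 18 → S
  i= 9: C-W =  6 → G
  i=10: I-M = 22 → W
  i=11: P-N =  2 → C
  i=12: D-Q = 13 → N
  i=13: S-D = 15 → P
  i=14: A-P = 11 → L
  i=15: G-R = 15 → P
  i=16: T-B = 18 → S
  i=17: Y-S =  6 → G
  i=18: X-B = 22 → W
  i=19: B-Z =  2 → C
  i=20: W-J = 13 → N
  i=21: R-C = 15 → P
  i=22: D-S = 11 → L
  shifts repeat with period 8: SGWCNPLP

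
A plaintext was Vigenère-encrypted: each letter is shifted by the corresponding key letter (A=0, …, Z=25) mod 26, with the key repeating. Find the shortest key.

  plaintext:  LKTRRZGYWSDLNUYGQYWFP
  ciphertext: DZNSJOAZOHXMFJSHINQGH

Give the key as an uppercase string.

  i= 0: D-L = 18 → S
  i= 1: Z-K = 15 → P
  i= 2: N-T = 20 → U
  i= 3: S-R =  1 → B
  i= 4: J-R = 18 → S
  i= 5: O-Z = 15 → P
  i= 6: A-G = 20 → U
  i= 7: Z-Y =  1 → B
  i= 8: O-W = 18 → S
  i= 9: H-S = 15 → P
  i=10: X-D = 20 → U
  i=11: M-L =  1 → B
  i=12: F-N = 18 → S
  i=13: J-U = 15 → P
  i=14: S-Y = 20 → U
  i=15: H-G =  1 → B
  i=16: I-Q = 18 → S
  i=17: N-Y = 15 → P
  i=18: Q-W = 20 → U
  i=19: G-F =  1 → B
  i=20: H-P = 18 → S
  shifts repeat with period 4: SPUB

SPUB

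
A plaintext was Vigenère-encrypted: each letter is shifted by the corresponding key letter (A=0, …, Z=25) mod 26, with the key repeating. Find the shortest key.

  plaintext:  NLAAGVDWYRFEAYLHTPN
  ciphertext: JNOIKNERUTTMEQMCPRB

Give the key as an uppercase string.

WCOIESBV

  i= 0: J-N = 22 → W
  i= 1: N-L =  2 → C
  i= 2: O-A = 14 → O
  i= 3: I-A =  8 → I
  i= 4: K-G =  4 → E
  i= 5: N-V = 18 → S
  i= 6: E-D =  1 → B
  i= 7: R-W = 21 → V
  i= 8: U-Y = 22 → W
  i= 9: T-R =  2 → C
  i=10: T-F = 14 → O
  i=11: M-E =  8 → I
  i=12: E-A =  4 → E
  i=13: Q-Y = 18 → S
  i=14: M-L =  1 → B
  i=15: C-H = 21 → V
  i=16: P-T = 22 → W
  i=17: R-P =  2 → C
  i=18: B-N = 14 → O
  shifts repeat with period 8: WCOIESBV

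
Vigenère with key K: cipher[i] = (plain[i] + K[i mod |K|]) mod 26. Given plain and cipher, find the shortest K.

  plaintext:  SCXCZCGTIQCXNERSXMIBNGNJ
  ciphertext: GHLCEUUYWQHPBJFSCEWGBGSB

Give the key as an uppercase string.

  i= 0: G-S = 14 → O
  i= 1: H-C =  5 → F
  i= 2: L-X = 14 → O
  i= 3: C-C =  0 → A
  i= 4: E-Z =  5 → F
  i= 5: U-C = 18 → S
  i= 6: U-G = 14 → O
  i= 7: Y-T =  5 → F
  i= 8: W-I = 14 → O
  i= 9: Q-Q =  0 → A
  i=10: H-C =  5 → F
  i=11: P-X = 18 → S
  i=12: B-N = 14 → O
  i=13: J-E =  5 → F
  i=14: F-R = 14 → O
  i=15: S-S =  0 → A
  i=16: C-X =  5 → F
  i=17: E-M = 18 → S
  i=18: W-I = 14 → O
  i=19: G-B =  5 → F
  i=20: B-N = 14 → O
  i=21: G-G =  0 → A
  i=22: S-N =  5 → F
  i=23: B-J = 18 → S
  shifts repeat with period 6: OFOAFS

OFOAFS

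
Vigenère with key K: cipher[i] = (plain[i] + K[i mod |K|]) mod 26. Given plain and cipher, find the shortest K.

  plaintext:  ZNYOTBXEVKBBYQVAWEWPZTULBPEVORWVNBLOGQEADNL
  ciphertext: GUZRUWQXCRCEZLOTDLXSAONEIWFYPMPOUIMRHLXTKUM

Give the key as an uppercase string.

  i= 0: G-Z =  7 → H
  i= 1: U-N =  7 → H
  i= 2: Z-Y =  1 → B
  i= 3: R-O =  3 → D
  i= 4: U-T =  1 → B
  i= 5: W-B = 21 → V
  i= 6: Q-X = 19 → T
  i= 7: X-E = 19 → T
  i= 8: C-V =  7 → H
  i= 9: R-K =  7 → H
  i=10: C-B =  1 → B
  i=11: E-B =  3 → D
  i=12: Z-Y =  1 → B
  i=13: L-Q = 21 → V
  i=14: O-V = 19 → T
  i=15: T-A = 19 → T
  i=16: D-W =  7 → H
  i=17: L-E =  7 → H
  i=18: X-W =  1 → B
  i=19: S-P =  3 → D
  i=20: A-Z =  1 → B
  i=21: O-T = 21 → V
  i=22: N-U = 19 → T
  i=23: E-L = 19 → T
  i=24: I-B =  7 → H
  i=25: W-P =  7 → H
  i=26: F-E =  1 → B
  i=27: Y-V =  3 → D
  i=28: P-O =  1 → B
  i=29: M-R = 21 → V
  i=30: P-W = 19 → T
  i=31: O-V = 19 → T
  i=32: U-N =  7 → H
  i=33: I-B =  7 → H
  i=34: M-L =  1 → B
  i=35: R-O =  3 → D
  i=36: H-G =  1 → B
  i=37: L-Q = 21 → V
  i=38: X-E = 19 → T
  i=39: T-A = 19 → T
  i=40: K-D =  7 → H
  i=41: U-N =  7 → H
  i=42: M-L =  1 → B
  shifts repeat with period 8: HHBDBVTT

HHBDBVTT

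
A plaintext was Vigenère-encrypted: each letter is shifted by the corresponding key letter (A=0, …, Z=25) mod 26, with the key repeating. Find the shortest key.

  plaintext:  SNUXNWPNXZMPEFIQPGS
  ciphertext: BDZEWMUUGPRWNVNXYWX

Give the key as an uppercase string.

  i= 0: B-S =  9 → J
  i= 1: D-N = 16 → Q
  i= 2: Z-U =  5 → F
  i= 3: E-X =  7 → H
  i= 4: W-N =  9 → J
  i= 5: M-W = 16 → Q
  i= 6: U-P =  5 → F
  i= 7: U-N =  7 → H
  i= 8: G-X =  9 → J
  i= 9: P-Z = 16 → Q
  i=10: R-M =  5 → F
  i=11: W-P =  7 → H
  i=12: N-E =  9 → J
  i=13: V-F = 16 → Q
  i=14: N-I =  5 → F
  i=15: X-Q =  7 → H
  i=16: Y-P =  9 → J
  i=17: W-G = 16 → Q
  i=18: X-S =  5 → F
  shifts repeat with period 4: JQFH

JQFH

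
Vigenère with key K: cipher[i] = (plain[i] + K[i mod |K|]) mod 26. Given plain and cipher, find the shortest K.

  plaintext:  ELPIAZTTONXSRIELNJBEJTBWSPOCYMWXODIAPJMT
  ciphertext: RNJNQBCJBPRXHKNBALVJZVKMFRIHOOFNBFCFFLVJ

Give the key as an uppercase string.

  i= 0: R-E = 13 → N
  i= 1: N-L =  2 → C
  i= 2: J-P = 20 → U
  i= 3: N-I =  5 → F
  i= 4: Q-A = 16 → Q
  i= 5: B-Z =  2 → C
  i= 6: C-T =  9 → J
  i= 7: J-T = 16 → Q
  i= 8: B-O = 13 → N
  i= 9: P-N =  2 → C
  i=10: R-X = 20 → U
  i=11: X-S =  5 → F
  i=12: H-R = 16 → Q
  i=13: K-I =  2 → C
  i=14: N-E =  9 → J
  i=15: B-L = 16 → Q
  i=16: A-N = 13 → N
  i=17: L-J =  2 → C
  i=18: V-B = 20 → U
  i=19: J-E =  5 → F
  i=20: Z-J = 16 → Q
  i=21: V-T =  2 → C
  i=22: K-B =  9 → J
  i=23: M-W = 16 → Q
  i=24: F-S = 13 → N
  i=25: R-P =  2 → C
  i=26: I-O = 20 → U
  i=27: H-C =  5 → F
  i=28: O-Y = 16 → Q
  i=29: O-M =  2 → C
  i=30: F-W =  9 → J
  i=31: N-X = 16 → Q
  i=32: B-O = 13 → N
  i=33: F-D =  2 → C
  i=34: C-I = 20 → U
  i=35: F-A =  5 → F
  i=36: F-P = 16 → Q
  i=37: L-J =  2 → C
  i=38: V-M =  9 → J
  i=39: J-T = 16 → Q
  shifts repeat with period 8: NCUFQCJQ

NCUFQCJQ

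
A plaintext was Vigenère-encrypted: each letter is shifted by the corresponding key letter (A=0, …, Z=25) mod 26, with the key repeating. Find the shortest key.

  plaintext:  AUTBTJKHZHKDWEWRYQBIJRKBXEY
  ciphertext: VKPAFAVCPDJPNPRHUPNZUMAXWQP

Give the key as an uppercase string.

VQWZMRL

  i= 0: V-A = 21 → V
  i= 1: K-U = 16 → Q
  i= 2: P-T = 22 → W
  i= 3: A-B = 25 → Z
  i= 4: F-T = 12 → M
  i= 5: A-J = 17 → R
  i= 6: V-K = 11 → L
  i= 7: C-H = 21 → V
  i= 8: P-Z = 16 → Q
  i= 9: D-H = 22 → W
  i=10: J-K = 25 → Z
  i=11: P-D = 12 → M
  i=12: N-W = 17 → R
  i=13: P-E = 11 → L
  i=14: R-W = 21 → V
  i=15: H-R = 16 → Q
  i=16: U-Y = 22 → W
  i=17: P-Q = 25 → Z
  i=18: N-B = 12 → M
  i=19: Z-I = 17 → R
  i=20: U-J = 11 → L
  i=21: M-R = 21 → V
  i=22: A-K = 16 → Q
  i=23: X-B = 22 → W
  i=24: W-X = 25 → Z
  i=25: Q-E = 12 → M
  i=26: P-Y = 17 → R
  shifts repeat with period 7: VQWZMRL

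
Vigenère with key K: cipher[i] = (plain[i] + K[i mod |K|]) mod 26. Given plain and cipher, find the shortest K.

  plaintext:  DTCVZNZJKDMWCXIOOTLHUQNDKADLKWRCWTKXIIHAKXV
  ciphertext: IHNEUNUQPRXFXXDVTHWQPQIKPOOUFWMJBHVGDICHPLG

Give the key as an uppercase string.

  i= 0: I-D =  5 → F
  i= 1: H-T = 14 → O
  i= 2: N-C = 11 → L
  i= 3: E-V =  9 → J
  i= 4: U-Z = 21 → V
  i= 5: N-N =  0 → A
  i= 6: U-Z = 21 → V
  i= 7: Q-J =  7 → H
  i= 8: P-K =  5 → F
  i= 9: R-D = 14 → O
  i=10: X-M = 11 → L
  i=11: F-W =  9 → J
  i=12: X-C = 21 → V
  i=13: X-X =  0 → A
  i=14: D-I = 21 → V
  i=15: V-O =  7 → H
  i=16: T-O =  5 → F
  i=17: H-T = 14 → O
  i=18: W-L = 11 → L
  i=19: Q-H =  9 → J
  i=20: P-U = 21 → V
  i=21: Q-Q =  0 → A
  i=22: I-N = 21 → V
  i=23: K-D =  7 → H
  i=24: P-K =  5 → F
  i=25: O-A = 14 → O
  i=26: O-D = 11 → L
  i=27: U-L =  9 → J
  i=28: F-K = 21 → V
  i=29: W-W =  0 → A
  i=30: M-R = 21 → V
  i=31: J-C =  7 → H
  i=32: B-W =  5 → F
  i=33: H-T = 14 → O
  i=34: V-K = 11 → L
  i=35: G-X =  9 → J
  i=36: D-I = 21 → V
  i=37: I-I =  0 → A
  i=38: C-H = 21 → V
  i=39: H-A =  7 → H
  i=40: P-K =  5 → F
  i=41: L-X = 14 → O
  i=42: G-V = 11 → L
  shifts repeat with period 8: FOLJVAVH

FOLJVAVH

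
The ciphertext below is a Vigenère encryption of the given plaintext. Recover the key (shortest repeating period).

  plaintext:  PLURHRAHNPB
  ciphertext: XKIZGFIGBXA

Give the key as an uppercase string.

IZO

  i= 0: X-P =  8 → I
  i= 1: K-L = 25 → Z
  i= 2: I-U = 14 → O
  i= 3: Z-R =  8 → I
  i= 4: G-H = 25 → Z
  i= 5: F-R = 14 → O
  i= 6: I-A =  8 → I
  i= 7: G-H = 25 → Z
  i= 8: B-N = 14 → O
  i= 9: X-P =  8 → I
  i=10: A-B = 25 → Z
  shifts repeat with period 3: IZO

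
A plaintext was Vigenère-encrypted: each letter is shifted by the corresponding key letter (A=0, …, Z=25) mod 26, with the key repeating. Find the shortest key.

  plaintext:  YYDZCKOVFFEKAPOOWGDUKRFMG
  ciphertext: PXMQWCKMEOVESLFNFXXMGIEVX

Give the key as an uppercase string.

  i= 0: P-Y = 17 → R
  i= 1: X-Y = 25 → Z
  i= 2: M-D =  9 → J
  i= 3: Q-Z = 17 → R
  i= 4: W-C = 20 → U
  i= 5: C-K = 18 → S
  i= 6: K-O = 22 → W
  i= 7: M-V = 17 → R
  i= 8: E-F = 25 → Z
  i= 9: O-F =  9 → J
  i=10: V-E = 17 → R
  i=11: E-K = 20 → U
  i=12: S-A = 18 → S
  i=13: L-P = 22 → W
  i=14: F-O = 17 → R
  i=15: N-O = 25 → Z
  i=16: F-W =  9 → J
  i=17: X-G = 17 → R
  i=18: X-D = 20 → U
  i=19: M-U = 18 → S
  i=20: G-K = 22 → W
  i=21: I-R = 17 → R
  i=22: E-F = 25 → Z
  i=23: V-M =  9 → J
  i=24: X-G = 17 → R
  shifts repeat with period 7: RZJRUSW

RZJRUSW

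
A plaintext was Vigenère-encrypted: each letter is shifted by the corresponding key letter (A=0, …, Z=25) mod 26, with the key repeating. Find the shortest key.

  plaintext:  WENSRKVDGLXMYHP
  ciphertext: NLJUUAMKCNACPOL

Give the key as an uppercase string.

  i= 0: N-W = 17 → R
  i= 1: L-E =  7 → H
  i= 2: J-N = 22 → W
  i= 3: U-S =  2 → C
  i= 4: U-R =  3 → D
  i= 5: A-K = 16 → Q
  i= 6: M-V = 17 → R
  i= 7: K-D =  7 → H
  i= 8: C-G = 22 → W
  i= 9: N-L =  2 → C
  i=10: A-X =  3 → D
  i=11: C-M = 16 → Q
  i=12: P-Y = 17 → R
  i=13: O-H =  7 → H
  i=14: L-P = 22 → W
  shifts repeat with period 6: RHWCDQ

RHWCDQ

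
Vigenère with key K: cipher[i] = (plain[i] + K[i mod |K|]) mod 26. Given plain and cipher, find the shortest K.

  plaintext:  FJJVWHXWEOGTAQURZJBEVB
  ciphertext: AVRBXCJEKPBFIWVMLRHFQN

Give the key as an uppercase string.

VMIGB

  i= 0: A-F = 21 → V
  i= 1: V-J = 12 → M
  i= 2: R-J =  8 → I
  i= 3: B-V =  6 → G
  i= 4: X-W =  1 → B
  i= 5: C-H = 21 → V
  i= 6: J-X = 12 → M
  i= 7: E-W =  8 → I
  i= 8: K-E =  6 → G
  i= 9: P-O =  1 → B
  i=10: B-G = 21 → V
  i=11: F-T = 12 → M
  i=12: I-A =  8 → I
  i=13: W-Q =  6 → G
  i=14: V-U =  1 → B
  i=15: M-R = 21 → V
  i=16: L-Z = 12 → M
  i=17: R-J =  8 → I
  i=18: H-B =  6 → G
  i=19: F-E =  1 → B
  i=20: Q-V = 21 → V
  i=21: N-B = 12 → M
  shifts repeat with period 5: VMIGB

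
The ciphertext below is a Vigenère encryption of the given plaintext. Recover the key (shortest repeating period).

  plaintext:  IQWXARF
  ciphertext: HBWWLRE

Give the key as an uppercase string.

ZLA

  i= 0: H-I = 25 → Z
  i= 1: B-Q = 11 → L
  i= 2: W-W =  0 → A
  i= 3: W-X = 25 → Z
  i= 4: L-A = 11 → L
  i= 5: R-R =  0 → A
  i= 6: E-F = 25 → Z
  shifts repeat with period 3: ZLA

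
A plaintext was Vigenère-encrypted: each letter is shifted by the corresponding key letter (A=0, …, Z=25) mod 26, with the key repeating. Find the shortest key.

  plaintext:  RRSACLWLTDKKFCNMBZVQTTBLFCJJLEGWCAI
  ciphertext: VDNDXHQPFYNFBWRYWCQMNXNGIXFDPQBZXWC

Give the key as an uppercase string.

EMVDVWU

  i= 0: V-R =  4 → E
  i= 1: D-R = 12 → M
  i= 2: N-S = 21 → V
  i= 3: D-A =  3 → D
  i= 4: X-C = 21 → V
  i= 5: H-L = 22 → W
  i= 6: Q-W = 20 → U
  i= 7: P-L =  4 → E
  i= 8: F-T = 12 → M
  i= 9: Y-D = 21 → V
  i=10: N-K =  3 → D
  i=11: F-K = 21 → V
  i=12: B-F = 22 → W
  i=13: W-C = 20 → U
  i=14: R-N =  4 → E
  i=15: Y-M = 12 → M
  i=16: W-B = 21 → V
  i=17: C-Z =  3 → D
  i=18: Q-V = 21 → V
  i=19: M-Q = 22 → W
  i=20: N-T = 20 → U
  i=21: X-T =  4 → E
  i=22: N-B = 12 → M
  i=23: G-L = 21 → V
  i=24: I-F =  3 → D
  i=25: X-C = 21 → V
  i=26: F-J = 22 → W
  i=27: D-J = 20 → U
  i=28: P-L =  4 → E
  i=29: Q-E = 12 → M
  i=30: B-G = 21 → V
  i=31: Z-W =  3 → D
  i=32: X-C = 21 → V
  i=33: W-A = 22 → W
  i=34: C-I = 20 → U
  shifts repeat with period 7: EMVDVWU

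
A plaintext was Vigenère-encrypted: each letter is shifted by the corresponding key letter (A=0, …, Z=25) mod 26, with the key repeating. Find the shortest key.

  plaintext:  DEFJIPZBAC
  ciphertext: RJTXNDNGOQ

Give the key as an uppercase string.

OFO

  i= 0: R-D = 14 → O
  i= 1: J-E =  5 → F
  i= 2: T-F = 14 → O
  i= 3: X-J = 14 → O
  i= 4: N-I =  5 → F
  i= 5: D-P = 14 → O
  i= 6: N-Z = 14 → O
  i= 7: G-B =  5 → F
  i= 8: O-A = 14 → O
  i= 9: Q-C = 14 → O
  shifts repeat with period 3: OFO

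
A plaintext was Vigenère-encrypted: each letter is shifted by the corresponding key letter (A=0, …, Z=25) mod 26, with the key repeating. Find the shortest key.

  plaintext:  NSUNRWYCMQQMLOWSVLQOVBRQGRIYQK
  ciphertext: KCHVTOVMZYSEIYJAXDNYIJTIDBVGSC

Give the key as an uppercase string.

XKNICS

  i= 0: K-N = 23 → X
  i= 1: C-S = 10 → K
  i= 2: H-U = 13 → N
  i= 3: V-N =  8 → I
  i= 4: T-R =  2 → C
  i= 5: O-W = 18 → S
  i= 6: V-Y = 23 → X
  i= 7: M-C = 10 → K
  i= 8: Z-M = 13 → N
  i= 9: Y-Q =  8 → I
  i=10: S-Q =  2 → C
  i=11: E-M = 18 → S
  i=12: I-L = 23 → X
  i=13: Y-O = 10 → K
  i=14: J-W = 13 → N
  i=15: A-S =  8 → I
  i=16: X-V =  2 → C
  i=17: D-L = 18 → S
  i=18: N-Q = 23 → X
  i=19: Y-O = 10 → K
  i=20: I-V = 13 → N
  i=21: J-B =  8 → I
  i=22: T-R =  2 → C
  i=23: I-Q = 18 → S
  i=24: D-G = 23 → X
  i=25: B-R = 10 → K
  i=26: V-I = 13 → N
  i=27: G-Y =  8 → I
  i=28: S-Q =  2 → C
  i=29: C-K = 18 → S
  shifts repeat with period 6: XKNICS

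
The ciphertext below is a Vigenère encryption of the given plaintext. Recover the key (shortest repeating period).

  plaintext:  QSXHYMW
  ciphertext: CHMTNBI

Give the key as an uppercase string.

MPP

  i= 0: C-Q = 12 → M
  i= 1: H-S = 15 → P
  i= 2: M-X = 15 → P
  i= 3: T-H = 12 → M
  i= 4: N-Y = 15 → P
  i= 5: B-M = 15 → P
  i= 6: I-W = 12 → M
  shifts repeat with period 3: MPP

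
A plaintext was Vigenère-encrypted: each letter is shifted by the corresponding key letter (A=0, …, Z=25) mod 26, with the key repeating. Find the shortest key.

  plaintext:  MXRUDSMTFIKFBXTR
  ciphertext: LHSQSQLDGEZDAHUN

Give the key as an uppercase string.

ZKBWPY

  i= 0: L-M = 25 → Z
  i= 1: H-X = 10 → K
  i= 2: S-R =  1 → B
  i= 3: Q-U = 22 → W
  i= 4: S-D = 15 → P
  i= 5: Q-S = 24 → Y
  i= 6: L-M = 25 → Z
  i= 7: D-T = 10 → K
  i= 8: G-F =  1 → B
  i= 9: E-I = 22 → W
  i=10: Z-K = 15 → P
  i=11: D-F = 24 → Y
  i=12: A-B = 25 → Z
  i=13: H-X = 10 → K
  i=14: U-T =  1 → B
  i=15: N-R = 22 → W
  shifts repeat with period 6: ZKBWPY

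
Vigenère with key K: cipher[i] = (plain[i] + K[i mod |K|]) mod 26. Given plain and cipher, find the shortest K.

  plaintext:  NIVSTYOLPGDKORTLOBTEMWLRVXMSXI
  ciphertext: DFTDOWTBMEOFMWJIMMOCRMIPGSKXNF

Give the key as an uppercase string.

QXYLVYF

  i= 0: D-N = 16 → Q
  i= 1: F-I = 23 → X
  i= 2: T-V = 24 → Y
  i= 3: D-S = 11 → L
  i= 4: O-T = 21 → V
  i= 5: W-Y = 24 → Y
  i= 6: T-O =  5 → F
  i= 7: B-L = 16 → Q
  i= 8: M-P = 23 → X
  i= 9: E-G = 24 → Y
  i=10: O-D = 11 → L
  i=11: F-K = 21 → V
  i=12: M-O = 24 → Y
  i=13: W-R =  5 → F
  i=14: J-T = 16 → Q
  i=15: I-L = 23 → X
  i=16: M-O = 24 → Y
  i=17: M-B = 11 → L
  i=18: O-T = 21 → V
  i=19: C-E = 24 → Y
  i=20: R-M =  5 → F
  i=21: M-W = 16 → Q
  i=22: I-L = 23 → X
  i=23: P-R = 24 → Y
  i=24: G-V = 11 → L
  i=25: S-X = 21 → V
  i=26: K-M = 24 → Y
  i=27: X-S =  5 → F
  i=28: N-X = 16 → Q
  i=29: F-I = 23 → X
  shifts repeat with period 7: QXYLVYF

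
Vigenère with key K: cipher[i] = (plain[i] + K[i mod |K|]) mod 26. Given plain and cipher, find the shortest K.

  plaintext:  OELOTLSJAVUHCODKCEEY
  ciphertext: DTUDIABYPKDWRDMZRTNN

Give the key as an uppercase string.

PPJP

  i= 0: D-O = 15 → P
  i= 1: T-E = 15 → P
  i= 2: U-L =  9 → J
  i= 3: D-O = 15 → P
  i= 4: I-T = 15 → P
  i= 5: A-L = 15 → P
  i= 6: B-S =  9 → J
  i= 7: Y-J = 15 → P
  i= 8: P-A = 15 → P
  i= 9: K-V = 15 → P
  i=10: D-U =  9 → J
  i=11: W-H = 15 → P
  i=12: R-C = 15 → P
  i=13: D-O = 15 → P
  i=14: M-D =  9 → J
  i=15: Z-K = 15 → P
  i=16: R-C = 15 → P
  i=17: T-E = 15 → P
  i=18: N-E =  9 → J
  i=19: N-Y = 15 → P
  shifts repeat with period 4: PPJP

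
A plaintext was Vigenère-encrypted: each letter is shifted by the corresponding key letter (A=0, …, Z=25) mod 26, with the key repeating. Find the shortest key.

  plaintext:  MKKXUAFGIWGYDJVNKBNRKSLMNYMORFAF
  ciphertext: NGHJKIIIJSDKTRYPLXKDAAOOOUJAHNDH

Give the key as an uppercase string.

  i= 0: N-M =  1 → B
  i= 1: G-K = 22 → W
  i= 2: H-K = 23 → X
  i= 3: J-X = 12 → M
  i= 4: K-U = 16 → Q
  i= 5: I-A =  8 → I
  i= 6: I-F =  3 → D
  i= 7: I-G =  2 → C
  i= 8: J-I =  1 → B
  i= 9: S-W = 22 → W
  i=10: D-G = 23 → X
  i=11: K-Y = 12 → M
  i=12: T-D = 16 → Q
  i=13: R-J =  8 → I
  i=14: Y-V =  3 → D
  i=15: P-N =  2 → C
  i=16: L-K =  1 → B
  i=17: X-B = 22 → W
  i=18: K-N = 23 → X
  i=19: D-R = 12 → M
  i=20: A-K = 16 → Q
  i=21: A-S =  8 → I
  i=22: O-L =  3 → D
  i=23: O-M =  2 → C
  i=24: O-N =  1 → B
  i=25: U-Y = 22 → W
  i=26: J-M = 23 → X
  i=27: A-O = 12 → M
  i=28: H-R = 16 → Q
  i=29: N-F =  8 → I
  i=30: D-A =  3 → D
  i=31: H-F =  2 → C
  shifts repeat with period 8: BWXMQIDC

BWXMQIDC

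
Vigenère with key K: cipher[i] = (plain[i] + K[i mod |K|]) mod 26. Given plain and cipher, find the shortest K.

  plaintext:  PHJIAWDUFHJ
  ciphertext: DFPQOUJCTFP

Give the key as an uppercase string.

OYGI

  i= 0: D-P = 14 → O
  i= 1: F-H = 24 → Y
  i= 2: P-J =  6 → G
  i= 3: Q-I =  8 → I
  i= 4: O-A = 14 → O
  i= 5: U-W = 24 → Y
  i= 6: J-D =  6 → G
  i= 7: C-U =  8 → I
  i= 8: T-F = 14 → O
  i= 9: F-H = 24 → Y
  i=10: P-J =  6 → G
  shifts repeat with period 4: OYGI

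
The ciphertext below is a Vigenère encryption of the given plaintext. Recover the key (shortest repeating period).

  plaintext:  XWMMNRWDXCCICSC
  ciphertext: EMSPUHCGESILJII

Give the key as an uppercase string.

  i= 0: E-X =  7 → H
  i= 1: M-W = 16 → Q
  i= 2: S-M =  6 → G
  i= 3: P-M =  3 → D
  i= 4: U-N =  7 → H
  i= 5: H-R = 16 → Q
  i= 6: C-W =  6 → G
  i= 7: G-D =  3 → D
  i= 8: E-X =  7 → H
  i= 9: S-C = 16 → Q
  i=10: I-C =  6 → G
  i=11: L-I =  3 → D
  i=12: J-C =  7 → H
  i=13: I-S = 16 → Q
  i=14: I-C =  6 → G
  shifts repeat with period 4: HQGD

HQGD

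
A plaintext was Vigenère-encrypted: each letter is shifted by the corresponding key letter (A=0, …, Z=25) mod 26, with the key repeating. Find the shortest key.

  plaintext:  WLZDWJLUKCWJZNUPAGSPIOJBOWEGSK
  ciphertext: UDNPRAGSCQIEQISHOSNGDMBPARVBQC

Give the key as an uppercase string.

YSOMVRV

  i= 0: U-W = 24 → Y
  i= 1: D-L = 18 → S
  i= 2: N-Z = 14 → O
  i= 3: P-D = 12 → M
  i= 4: R-W = 21 → V
  i= 5: A-J = 17 → R
  i= 6: G-L = 21 → V
  i= 7: S-U = 24 → Y
  i= 8: C-K = 18 → S
  i= 9: Q-C = 14 → O
  i=10: I-W = 12 → M
  i=11: E-J = 21 → V
  i=12: Q-Z = 17 → R
  i=13: I-N = 21 → V
  i=14: S-U = 24 → Y
  i=15: H-P = 18 → S
  i=16: O-A = 14 → O
  i=17: S-G = 12 → M
  i=18: N-S = 21 → V
  i=19: G-P = 17 → R
  i=20: D-I = 21 → V
  i=21: M-O = 24 → Y
  i=22: B-J = 18 → S
  i=23: P-B = 14 → O
  i=24: A-O = 12 → M
  i=25: R-W = 21 → V
  i=26: V-E = 17 → R
  i=27: B-G = 21 → V
  i=28: Q-S = 24 → Y
  i=29: C-K = 18 → S
  shifts repeat with period 7: YSOMVRV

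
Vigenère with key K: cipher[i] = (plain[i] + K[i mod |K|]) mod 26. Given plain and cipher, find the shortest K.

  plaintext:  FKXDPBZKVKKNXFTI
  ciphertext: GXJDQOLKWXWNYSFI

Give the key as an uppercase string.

  i= 0: G-F =  1 → B
  i= 1: X-K = 13 → N
  i= 2: J-X = 12 → M
  i= 3: D-D =  0 → A
  i= 4: Q-P =  1 → B
  i= 5: O-B = 13 → N
  i= 6: L-Z = 12 → M
  i= 7: K-K =  0 → A
  i= 8: W-V =  1 → B
  i= 9: X-K = 13 → N
  i=10: W-K = 12 → M
  i=11: N-N =  0 → A
  i=12: Y-X =  1 → B
  i=13: S-F = 13 → N
  i=14: F-T = 12 → M
  i=15: I-I =  0 → A
  shifts repeat with period 4: BNMA

BNMA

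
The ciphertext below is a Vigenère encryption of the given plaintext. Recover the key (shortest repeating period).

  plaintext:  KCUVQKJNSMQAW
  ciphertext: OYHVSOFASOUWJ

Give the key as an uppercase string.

  i= 0: O-K =  4 → E
  i= 1: Y-C = 22 → W
  i= 2: H-U = 13 → N
  i= 3: V-V =  0 → A
  i= 4: S-Q =  2 → C
  i= 5: O-K =  4 → E
  i= 6: F-J = 22 → W
  i= 7: A-N = 13 → N
  i= 8: S-S =  0 → A
  i= 9: O-M =  2 → C
  i=10: U-Q =  4 → E
  i=11: W-A = 22 → W
  i=12: J-W = 13 → N
  shifts repeat with period 5: EWNAC

EWNAC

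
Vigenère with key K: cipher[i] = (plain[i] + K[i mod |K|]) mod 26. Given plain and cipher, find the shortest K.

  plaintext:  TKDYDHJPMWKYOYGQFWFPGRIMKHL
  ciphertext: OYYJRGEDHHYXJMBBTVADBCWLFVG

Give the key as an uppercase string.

VOVLOZ

  i= 0: O-T = 21 → V
  i= 1: Y-K = 14 → O
  i= 2: Y-D = 21 → V
  i= 3: J-Y = 11 → L
  i= 4: R-D = 14 → O
  i= 5: G-H = 25 → Z
  i= 6: E-J = 21 → V
  i= 7: D-P = 14 → O
  i= 8: H-M = 21 → V
  i= 9: H-W = 11 → L
  i=10: Y-K = 14 → O
  i=11: X-Y = 25 → Z
  i=12: J-O = 21 → V
  i=13: M-Y = 14 → O
  i=14: B-G = 21 → V
  i=15: B-Q = 11 → L
  i=16: T-F = 14 → O
  i=17: V-W = 25 → Z
  i=18: A-F = 21 → V
  i=19: D-P = 14 → O
  i=20: B-G = 21 → V
  i=21: C-R = 11 → L
  i=22: W-I = 14 → O
  i=23: L-M = 25 → Z
  i=24: F-K = 21 → V
  i=25: V-H = 14 → O
  i=26: G-L = 21 → V
  shifts repeat with period 6: VOVLOZ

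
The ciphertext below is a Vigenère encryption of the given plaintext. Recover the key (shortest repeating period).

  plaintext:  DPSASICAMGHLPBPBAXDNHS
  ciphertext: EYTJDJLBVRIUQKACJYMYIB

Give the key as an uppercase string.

BJBJL

  i= 0: E-D =  1 → B
  i= 1: Y-P =  9 → J
  i= 2: T-S =  1 → B
  i= 3: J-A =  9 → J
  i= 4: D-S = 11 → L
  i= 5: J-I =  1 → B
  i= 6: L-C =  9 → J
  i= 7: B-A =  1 → B
  i= 8: V-M =  9 → J
  i= 9: R-G = 11 → L
  i=10: I-H =  1 → B
  i=11: U-L =  9 → J
  i=12: Q-P =  1 → B
  i=13: K-B =  9 → J
  i=14: A-P = 11 → L
  i=15: C-B =  1 → B
  i=16: J-A =  9 → J
  i=17: Y-X =  1 → B
  i=18: M-D =  9 → J
  i=19: Y-N = 11 → L
  i=20: I-H =  1 → B
  i=21: B-S =  9 → J
  shifts repeat with period 5: BJBJL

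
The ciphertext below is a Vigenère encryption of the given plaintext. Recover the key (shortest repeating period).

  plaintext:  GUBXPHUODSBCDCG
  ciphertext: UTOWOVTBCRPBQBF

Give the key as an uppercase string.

OZNZZ

  i= 0: U-G = 14 → O
  i= 1: T-U = 25 → Z
  i= 2: O-B = 13 → N
  i= 3: W-X = 25 → Z
  i= 4: O-P = 25 → Z
  i= 5: V-H = 14 → O
  i= 6: T-U = 25 → Z
  i= 7: B-O = 13 → N
  i= 8: C-D = 25 → Z
  i= 9: R-S = 25 → Z
  i=10: P-B = 14 → O
  i=11: B-C = 25 → Z
  i=12: Q-D = 13 → N
  i=13: B-C = 25 → Z
  i=14: F-G = 25 → Z
  shifts repeat with period 5: OZNZZ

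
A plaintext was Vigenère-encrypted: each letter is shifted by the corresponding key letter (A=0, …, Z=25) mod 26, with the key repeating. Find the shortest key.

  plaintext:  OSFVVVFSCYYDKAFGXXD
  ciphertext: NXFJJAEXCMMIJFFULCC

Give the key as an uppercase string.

  i= 0: N-O = 25 → Z
  i= 1: X-S =  5 → F
  i= 2: F-F =  0 → A
  i= 3: J-V = 14 → O
  i= 4: J-V = 14 → O
  i= 5: A-V =  5 → F
  i= 6: E-F = 25 → Z
  i= 7: X-S =  5 → F
  i= 8: C-C =  0 → A
  i= 9: M-Y = 14 → O
  i=10: M-Y = 14 → O
  i=11: I-D =  5 → F
  i=12: J-K = 25 → Z
  i=13: F-A =  5 → F
  i=14: F-F =  0 → A
  i=15: U-G = 14 → O
  i=16: L-X = 14 → O
  i=17: C-X =  5 → F
  i=18: C-D = 25 → Z
  shifts repeat with period 6: ZFAOOF

ZFAOOF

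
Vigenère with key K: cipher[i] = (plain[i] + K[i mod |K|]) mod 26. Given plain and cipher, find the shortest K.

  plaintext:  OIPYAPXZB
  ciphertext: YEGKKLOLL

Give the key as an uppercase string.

  i= 0: Y-O = 10 → K
  i= 1: E-I = 22 → W
  i= 2: G-P = 17 → R
  i= 3: K-Y = 12 → M
  i= 4: K-A = 10 → K
  i= 5: L-P = 22 → W
  i= 6: O-X = 17 → R
  i= 7: L-Z = 12 → M
  i= 8: L-B = 10 → K
  shifts repeat with period 4: KWRM

KWRM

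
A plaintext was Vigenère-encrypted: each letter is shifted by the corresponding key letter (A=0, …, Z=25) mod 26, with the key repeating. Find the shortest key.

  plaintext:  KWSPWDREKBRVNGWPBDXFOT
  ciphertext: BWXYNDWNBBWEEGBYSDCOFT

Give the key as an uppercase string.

  i= 0: B-K = 17 → R
  i= 1: W-W =  0 → A
  i= 2: X-S =  5 → F
  i= 3: Y-P =  9 → J
  i= 4: N-W = 17 → R
  i= 5: D-D =  0 → A
  i= 6: W-R =  5 → F
  i= 7: N-E =  9 → J
  i= 8: B-K = 17 → R
  i= 9: B-B =  0 → A
  i=10: W-R =  5 → F
  i=11: E-V =  9 → J
  i=12: E-N = 17 → R
  i=13: G-G =  0 → A
  i=14: B-W =  5 → F
  i=15: Y-P =  9 → J
  i=16: S-B = 17 → R
  i=17: D-D =  0 → A
  i=18: C-X =  5 → F
  i=19: O-F =  9 → J
  i=20: F-O = 17 → R
  i=21: T-T =  0 → A
  shifts repeat with period 4: RAFJ

RAFJ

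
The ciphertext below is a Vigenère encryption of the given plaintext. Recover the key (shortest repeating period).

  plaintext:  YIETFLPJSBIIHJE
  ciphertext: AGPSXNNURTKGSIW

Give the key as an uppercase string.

CYLZS

  i= 0: A-Y =  2 → C
  i= 1: G-I = 24 → Y
  i= 2: P-E = 11 → L
  i= 3: S-T = 25 → Z
  i= 4: X-F = 18 → S
  i= 5: N-L =  2 → C
  i= 6: N-P = 24 → Y
  i= 7: U-J = 11 → L
  i= 8: R-S = 25 → Z
  i= 9: T-B = 18 → S
  i=10: K-I =  2 → C
  i=11: G-I = 24 → Y
  i=12: S-H = 11 → L
  i=13: I-J = 25 → Z
  i=14: W-E = 18 → S
  shifts repeat with period 5: CYLZS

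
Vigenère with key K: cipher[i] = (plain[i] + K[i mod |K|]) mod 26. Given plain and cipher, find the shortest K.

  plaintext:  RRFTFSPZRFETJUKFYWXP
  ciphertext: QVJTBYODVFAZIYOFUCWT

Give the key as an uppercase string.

ZEEAWG

  i= 0: Q-R = 25 → Z
  i= 1: V-R =  4 → E
  i= 2: J-F =  4 → E
  i= 3: T-T =  0 → A
  i= 4: B-F = 22 → W
  i= 5: Y-S =  6 → G
  i= 6: O-P = 25 → Z
  i= 7: D-Z =  4 → E
  i= 8: V-R =  4 → E
  i= 9: F-F =  0 → A
  i=10: A-E = 22 → W
  i=11: Z-T =  6 → G
  i=12: I-J = 25 → Z
  i=13: Y-U =  4 → E
  i=14: O-K =  4 → E
  i=15: F-F =  0 → A
  i=16: U-Y = 22 → W
  i=17: C-W =  6 → G
  i=18: W-X = 25 → Z
  i=19: T-P =  4 → E
  shifts repeat with period 6: ZEEAWG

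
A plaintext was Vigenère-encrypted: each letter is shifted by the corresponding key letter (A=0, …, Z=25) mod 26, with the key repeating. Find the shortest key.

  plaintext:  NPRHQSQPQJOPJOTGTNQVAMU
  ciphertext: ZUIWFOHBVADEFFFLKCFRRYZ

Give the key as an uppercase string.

MFRPPWR

  i= 0: Z-N = 12 → M
  i= 1: U-P =  5 → F
  i= 2: I-R = 17 → R
  i= 3: W-H = 15 → P
  i= 4: F-Q = 15 → P
  i= 5: O-S = 22 → W
  i= 6: H-Q = 17 → R
  i= 7: B-P = 12 → M
  i= 8: V-Q =  5 → F
  i= 9: A-J = 17 → R
  i=10: D-O = 15 → P
  i=11: E-P = 15 → P
  i=12: F-J = 22 → W
  i=13: F-O = 17 → R
  i=14: F-T = 12 → M
  i=15: L-G =  5 → F
  i=16: K-T = 17 → R
  i=17: C-N = 15 → P
  i=18: F-Q = 15 → P
  i=19: R-V = 22 → W
  i=20: R-A = 17 → R
  i=21: Y-M = 12 → M
  i=22: Z-U =  5 → F
  shifts repeat with period 7: MFRPPWR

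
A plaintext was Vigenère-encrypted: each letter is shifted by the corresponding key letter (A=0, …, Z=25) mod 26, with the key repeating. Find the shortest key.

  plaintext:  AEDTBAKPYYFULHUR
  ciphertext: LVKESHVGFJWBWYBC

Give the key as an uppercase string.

  i= 0: L-A = 11 → L
  i= 1: V-E = 17 → R
  i= 2: K-D =  7 → H
  i= 3: E-T = 11 → L
  i= 4: S-B = 17 → R
  i= 5: H-A =  7 → H
  i= 6: V-K = 11 → L
  i= 7: G-P = 17 → R
  i= 8: F-Y =  7 → H
  i= 9: J-Y = 11 → L
  i=10: W-F = 17 → R
  i=11: B-U =  7 → H
  i=12: W-L = 11 → L
  i=13: Y-H = 17 → R
  i=14: B-U =  7 → H
  i=15: C-R = 11 → L
  shifts repeat with period 3: LRH

LRH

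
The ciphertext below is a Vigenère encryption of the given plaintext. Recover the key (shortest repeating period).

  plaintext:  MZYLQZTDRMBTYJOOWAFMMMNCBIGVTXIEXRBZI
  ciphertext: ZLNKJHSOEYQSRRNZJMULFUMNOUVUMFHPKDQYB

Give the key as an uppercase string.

  i= 0: Z-M = 13 → N
  i= 1: L-Z = 12 → M
  i= 2: N-Y = 15 → P
  i= 3: K-L = 25 → Z
  i= 4: J-Q = 19 → T
  i= 5: H-Z =  8 → I
  i= 6: S-T = 25 → Z
  i= 7: O-D = 11 → L
  i= 8: E-R = 13 → N
  i= 9: Y-M = 12 → M
  i=10: Q-B = 15 → P
  i=11: S-T = 25 → Z
  i=12: R-Y = 19 → T
  i=13: R-J =  8 → I
  i=14: N-O = 25 → Z
  i=15: Z-O = 11 → L
  i=16: J-W = 13 → N
  i=17: M-A = 12 → M
  i=18: U-F = 15 → P
  i=19: L-M = 25 → Z
  i=20: F-M = 19 → T
  i=21: U-M =  8 → I
  i=22: M-N = 25 → Z
  i=23: N-C = 11 → L
  i=24: O-B = 13 → N
  i=25: U-I = 12 → M
  i=26: V-G = 15 → P
  i=27: U-V = 25 → Z
  i=28: M-T = 19 → T
  i=29: F-X =  8 → I
  i=30: H-I = 25 → Z
  i=31: P-E = 11 → L
  i=32: K-X = 13 → N
  i=33: D-R = 12 → M
  i=34: Q-B = 15 → P
  i=35: Y-Z = 25 → Z
  i=36: B-I = 19 → T
  shifts repeat with period 8: NMPZTIZL

NMPZTIZL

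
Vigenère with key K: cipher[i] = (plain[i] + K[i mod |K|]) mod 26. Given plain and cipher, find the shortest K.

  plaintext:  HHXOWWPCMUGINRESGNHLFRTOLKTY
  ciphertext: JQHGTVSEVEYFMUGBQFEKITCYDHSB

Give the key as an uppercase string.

CJKSXZD

  i= 0: J-H =  2 → C
  i= 1: Q-H =  9 → J
  i= 2: H-X = 10 → K
  i= 3: G-O = 18 → S
  i= 4: T-W = 23 → X
  i= 5: V-W = 25 → Z
  i= 6: S-P =  3 → D
  i= 7: E-C =  2 → C
  i= 8: V-M =  9 → J
  i= 9: E-U = 10 → K
  i=10: Y-G = 18 → S
  i=11: F-I = 23 → X
  i=12: M-N = 25 → Z
  i=13: U-R =  3 → D
  i=14: G-E =  2 → C
  i=15: B-S =  9 → J
  i=16: Q-G = 10 → K
  i=17: F-N = 18 → S
  i=18: E-H = 23 → X
  i=19: K-L = 25 → Z
  i=20: I-F =  3 → D
  i=21: T-R =  2 → C
  i=22: C-T =  9 → J
  i=23: Y-O = 10 → K
  i=24: D-L = 18 → S
  i=25: H-K = 23 → X
  i=26: S-T = 25 → Z
  i=27: B-Y =  3 → D
  shifts repeat with period 7: CJKSXZD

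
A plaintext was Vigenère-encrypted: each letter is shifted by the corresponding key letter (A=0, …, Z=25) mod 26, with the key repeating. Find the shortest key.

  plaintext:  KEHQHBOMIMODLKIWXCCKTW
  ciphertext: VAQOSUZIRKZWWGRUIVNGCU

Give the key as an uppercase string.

  i= 0: V-K = 11 → L
  i= 1: A-E = 22 → W
  i= 2: Q-H =  9 → J
  i= 3: O-Q = 24 → Y
  i= 4: S-H = 11 → L
  i= 5: U-B = 19 → T
  i= 6: Z-O = 11 → L
  i= 7: I-M = 22 → W
  i= 8: R-I =  9 → J
  i= 9: K-M = 24 → Y
  i=10: Z-O = 11 → L
  i=11: W-D = 19 → T
  i=12: W-L = 11 → L
  i=13: G-K = 22 → W
  i=14: R-I =  9 → J
  i=15: U-W = 24 → Y
  i=16: I-X = 11 → L
  i=17: V-C = 19 → T
  i=18: N-C = 11 → L
  i=19: G-K = 22 → W
  i=20: C-T =  9 → J
  i=21: U-W = 24 → Y
  shifts repeat with period 6: LWJYLT

LWJYLT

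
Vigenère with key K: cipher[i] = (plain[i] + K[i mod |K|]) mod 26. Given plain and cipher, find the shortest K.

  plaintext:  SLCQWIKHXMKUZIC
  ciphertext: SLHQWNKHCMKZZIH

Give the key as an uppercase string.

  i= 0: S-S =  0 → A
  i= 1: L-L =  0 → A
  i= 2: H-C =  5 → F
  i= 3: Q-Q =  0 → A
  i= 4: W-W =  0 → A
  i= 5: N-I =  5 → F
  i= 6: K-K =  0 → A
  i= 7: H-H =  0 → A
  i= 8: C-X =  5 → F
  i= 9: M-M =  0 → A
  i=10: K-K =  0 → A
  i=11: Z-U =  5 → F
  i=12: Z-Z =  0 → A
  i=13: I-I =  0 → A
  i=14: H-C =  5 → F
  shifts repeat with period 3: AAF

AAF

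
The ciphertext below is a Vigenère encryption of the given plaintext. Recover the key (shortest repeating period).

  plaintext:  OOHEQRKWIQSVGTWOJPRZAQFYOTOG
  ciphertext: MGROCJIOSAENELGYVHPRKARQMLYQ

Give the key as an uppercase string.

YSKKMS

  i= 0: M-O = 24 → Y
  i= 1: G-O = 18 → S
  i= 2: R-H = 10 → K
  i= 3: O-E = 10 → K
  i= 4: C-Q = 12 → M
  i= 5: J-R = 18 → S
  i= 6: I-K = 24 → Y
  i= 7: O-W = 18 → S
  i= 8: S-I = 10 → K
  i= 9: A-Q = 10 → K
  i=10: E-S = 12 → M
  i=11: N-V = 18 → S
  i=12: E-G = 24 → Y
  i=13: L-T = 18 → S
  i=14: G-W = 10 → K
  i=15: Y-O = 10 → K
  i=16: V-J = 12 → M
  i=17: H-P = 18 → S
  i=18: P-R = 24 → Y
  i=19: R-Z = 18 → S
  i=20: K-A = 10 → K
  i=21: A-Q = 10 → K
  i=22: R-F = 12 → M
  i=23: Q-Y = 18 → S
  i=24: M-O = 24 → Y
  i=25: L-T = 18 → S
  i=26: Y-O = 10 → K
  i=27: Q-G = 10 → K
  shifts repeat with period 6: YSKKMS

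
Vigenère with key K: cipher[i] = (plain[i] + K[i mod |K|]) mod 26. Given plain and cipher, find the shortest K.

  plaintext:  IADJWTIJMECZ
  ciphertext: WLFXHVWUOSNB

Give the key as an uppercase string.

  i= 0: W-I = 14 → O
  i= 1: L-A = 11 → L
  i= 2: F-D =  2 → C
  i= 3: X-J = 14 → O
  i= 4: H-W = 11 → L
  i= 5: V-T =  2 → C
  i= 6: W-I = 14 → O
  i= 7: U-J = 11 → L
  i= 8: O-M =  2 → C
  i= 9: S-E = 14 → O
  i=10: N-C = 11 → L
  i=11: B-Z =  2 → C
  shifts repeat with period 3: OLC

OLC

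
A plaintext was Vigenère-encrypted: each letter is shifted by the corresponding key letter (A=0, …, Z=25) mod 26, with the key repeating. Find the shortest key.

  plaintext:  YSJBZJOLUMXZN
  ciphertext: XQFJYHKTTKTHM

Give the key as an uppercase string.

ZYWI

  i= 0: X-Y = 25 → Z
  i= 1: Q-S = 24 → Y
  i= 2: F-J = 22 → W
  i= 3: J-B =  8 → I
  i= 4: Y-Z = 25 → Z
  i= 5: H-J = 24 → Y
  i= 6: K-O = 22 → W
  i= 7: T-L =  8 → I
  i= 8: T-U = 25 → Z
  i= 9: K-M = 24 → Y
  i=10: T-X = 22 → W
  i=11: H-Z =  8 → I
  i=12: M-N = 25 → Z
  shifts repeat with period 4: ZYWI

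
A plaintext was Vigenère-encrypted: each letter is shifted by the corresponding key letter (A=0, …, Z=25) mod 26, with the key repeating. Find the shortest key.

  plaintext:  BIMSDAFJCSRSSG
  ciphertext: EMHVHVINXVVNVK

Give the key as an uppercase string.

DEV

  i= 0: E-B =  3 → D
  i= 1: M-I =  4 → E
  i= 2: H-M = 21 → V
  i= 3: V-S =  3 → D
  i= 4: H-D =  4 → E
  i= 5: V-A = 21 → V
  i= 6: I-F =  3 → D
  i= 7: N-J =  4 → E
  i= 8: X-C = 21 → V
  i= 9: V-S =  3 → D
  i=10: V-R =  4 → E
  i=11: N-S = 21 → V
  i=12: V-S =  3 → D
  i=13: K-G =  4 → E
  shifts repeat with period 3: DEV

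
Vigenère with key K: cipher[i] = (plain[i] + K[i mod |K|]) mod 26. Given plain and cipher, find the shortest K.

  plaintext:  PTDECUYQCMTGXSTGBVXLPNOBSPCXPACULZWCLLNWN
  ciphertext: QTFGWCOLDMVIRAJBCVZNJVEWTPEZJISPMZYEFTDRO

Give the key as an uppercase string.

  i= 0: Q-P =  1 → B
  i= 1: T-T =  0 → A
  i= 2: F-D =  2 → C
  i= 3: G-E =  2 → C
  i= 4: W-C = 20 → U
  i= 5: C-U =  8 → I
  i= 6: O-Y = 16 → Q
  i= 7: L-Q = 21 → V
  i= 8: D-C =  1 → B
  i= 9: M-M =  0 → A
  i=10: V-T =  2 → C
  i=11: I-G =  2 → C
  i=12: R-X = 20 → U
  i=13: A-S =  8 → I
  i=14: J-T = 16 → Q
  i=15: B-G = 21 → V
  i=16: C-B =  1 → B
  i=17: V-V =  0 → A
  i=18: Z-X =  2 → C
  i=19: N-L =  2 → C
  i=20: J-P = 20 → U
  i=21: V-N =  8 → I
  i=22: E-O = 16 → Q
  i=23: W-B = 21 → V
  i=24: T-S =  1 → B
  i=25: P-P =  0 → A
  i=26: E-C =  2 → C
  i=27: Z-X =  2 → C
  i=28: J-P = 20 → U
  i=29: I-A =  8 → I
  i=30: S-C = 16 → Q
  i=31: P-U = 21 → V
  i=32: M-L =  1 → B
  i=33: Z-Z =  0 → A
  i=34: Y-W =  2 → C
  i=35: E-C =  2 → C
  i=36: F-L = 20 → U
  i=37: T-L =  8 → I
  i=38: D-N = 16 → Q
  i=39: R-W = 21 → V
  i=40: O-N =  1 → B
  shifts repeat with period 8: BACCUIQV

BACCUIQV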